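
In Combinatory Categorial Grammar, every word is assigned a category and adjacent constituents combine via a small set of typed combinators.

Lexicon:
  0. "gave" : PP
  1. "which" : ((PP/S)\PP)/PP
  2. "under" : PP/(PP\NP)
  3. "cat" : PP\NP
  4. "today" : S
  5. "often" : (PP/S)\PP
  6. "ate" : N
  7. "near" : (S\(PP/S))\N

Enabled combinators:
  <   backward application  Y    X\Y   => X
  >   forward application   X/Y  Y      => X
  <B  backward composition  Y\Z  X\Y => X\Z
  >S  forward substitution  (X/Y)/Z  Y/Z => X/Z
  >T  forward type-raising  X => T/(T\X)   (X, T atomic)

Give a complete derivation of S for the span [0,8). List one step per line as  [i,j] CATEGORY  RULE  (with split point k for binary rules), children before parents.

[0,8] S   <
  [0,5] PP   >
    [0,4] PP/S   <
      [0,1] "gave" : PP
      [1,4] (PP/S)\PP   >
        [1,2] "which" : ((PP/S)\PP)/PP
        [2,4] PP   >
          [2,3] "under" : PP/(PP\NP)
          [3,4] "cat" : PP\NP
    [4,5] "today" : S
  [5,8] S\PP   <B
    [5,6] "often" : (PP/S)\PP
    [6,8] S\(PP/S)   <
      [6,7] "ate" : N
      [7,8] "near" : (S\(PP/S))\N

[0,1] PP  lex  "gave"
[1,2] ((PP/S)\PP)/PP  lex  "which"
[2,3] PP/(PP\NP)  lex  "under"
[3,4] PP\NP  lex  "cat"
[2,4] PP  >  k=3
[1,4] (PP/S)\PP  >  k=2
[0,4] PP/S  <  k=1
[4,5] S  lex  "today"
[0,5] PP  >  k=4
[5,6] (PP/S)\PP  lex  "often"
[6,7] N  lex  "ate"
[7,8] (S\(PP/S))\N  lex  "near"
[6,8] S\(PP/S)  <  k=7
[5,8] S\PP  <B  k=6
[0,8] S  <  k=5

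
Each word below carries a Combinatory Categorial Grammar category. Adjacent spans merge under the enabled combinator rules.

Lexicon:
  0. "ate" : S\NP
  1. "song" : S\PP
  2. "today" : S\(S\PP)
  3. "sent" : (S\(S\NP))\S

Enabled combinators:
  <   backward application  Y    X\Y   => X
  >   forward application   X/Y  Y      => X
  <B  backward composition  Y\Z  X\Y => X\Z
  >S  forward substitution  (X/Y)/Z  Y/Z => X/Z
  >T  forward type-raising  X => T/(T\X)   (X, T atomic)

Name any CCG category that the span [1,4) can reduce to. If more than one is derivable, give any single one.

[0,4] S   <
  [0,1] "ate" : S\NP
  [1,4] S\(S\NP)   <
    [1,3] S   <
      [1,2] "song" : S\PP
      [2,3] "today" : S\(S\PP)
    [3,4] "sent" : (S\(S\NP))\S

S\(S\NP)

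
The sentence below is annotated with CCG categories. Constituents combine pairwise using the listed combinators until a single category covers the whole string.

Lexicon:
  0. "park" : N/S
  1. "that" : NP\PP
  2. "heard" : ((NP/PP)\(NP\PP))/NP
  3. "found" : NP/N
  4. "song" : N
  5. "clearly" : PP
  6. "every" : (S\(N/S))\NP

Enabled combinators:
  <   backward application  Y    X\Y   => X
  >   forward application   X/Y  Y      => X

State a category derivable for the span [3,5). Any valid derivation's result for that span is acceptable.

NP

[0,7] S   <
  [0,1] "park" : N/S
  [1,7] S\(N/S)   <
    [1,6] NP   >
      [1,5] NP/PP   <
        [1,2] "that" : NP\PP
        [2,5] (NP/PP)\(NP\PP)   >
          [2,3] "heard" : ((NP/PP)\(NP\PP))/NP
          [3,5] NP   >
            [3,4] "found" : NP/N
            [4,5] "song" : N
      [5,6] "clearly" : PP
    [6,7] "every" : (S\(N/S))\NP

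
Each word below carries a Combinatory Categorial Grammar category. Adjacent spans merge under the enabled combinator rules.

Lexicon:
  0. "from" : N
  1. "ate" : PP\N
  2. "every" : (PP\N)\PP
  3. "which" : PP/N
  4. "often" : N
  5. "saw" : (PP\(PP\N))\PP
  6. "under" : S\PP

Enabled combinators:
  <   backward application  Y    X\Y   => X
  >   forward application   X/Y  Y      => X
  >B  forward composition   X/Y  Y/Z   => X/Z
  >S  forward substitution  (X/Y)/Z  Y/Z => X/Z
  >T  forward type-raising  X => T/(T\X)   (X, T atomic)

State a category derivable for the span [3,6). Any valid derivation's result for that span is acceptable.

PP\(PP\N)

[0,7] S   <
  [0,6] PP   <
    [0,3] PP\N   <
      [0,2] PP   >
        [0,1] PP/(PP\N)   >T
          [0,1] "from" : N
        [1,2] "ate" : PP\N
      [2,3] "every" : (PP\N)\PP
    [3,6] PP\(PP\N)   <
      [3,5] PP   >
        [3,4] "which" : PP/N
        [4,5] "often" : N
      [5,6] "saw" : (PP\(PP\N))\PP
  [6,7] "under" : S\PP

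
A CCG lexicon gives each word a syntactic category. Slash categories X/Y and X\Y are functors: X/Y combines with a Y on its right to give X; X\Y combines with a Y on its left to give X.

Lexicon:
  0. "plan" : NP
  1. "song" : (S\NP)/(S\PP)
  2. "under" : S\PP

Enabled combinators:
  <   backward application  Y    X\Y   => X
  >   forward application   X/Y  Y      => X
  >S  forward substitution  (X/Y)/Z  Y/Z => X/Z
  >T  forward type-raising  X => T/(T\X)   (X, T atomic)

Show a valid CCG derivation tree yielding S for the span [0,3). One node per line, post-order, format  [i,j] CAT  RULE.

[0,3] S   >
  [0,1] S/(S\NP)   >T
    [0,1] "plan" : NP
  [1,3] S\NP   >
    [1,2] "song" : (S\NP)/(S\PP)
    [2,3] "under" : S\PP

[0,1] NP  lex  "plan"
[0,1] S/(S\NP)  >T
[1,2] (S\NP)/(S\PP)  lex  "song"
[2,3] S\PP  lex  "under"
[1,3] S\NP  >  k=2
[0,3] S  >  k=1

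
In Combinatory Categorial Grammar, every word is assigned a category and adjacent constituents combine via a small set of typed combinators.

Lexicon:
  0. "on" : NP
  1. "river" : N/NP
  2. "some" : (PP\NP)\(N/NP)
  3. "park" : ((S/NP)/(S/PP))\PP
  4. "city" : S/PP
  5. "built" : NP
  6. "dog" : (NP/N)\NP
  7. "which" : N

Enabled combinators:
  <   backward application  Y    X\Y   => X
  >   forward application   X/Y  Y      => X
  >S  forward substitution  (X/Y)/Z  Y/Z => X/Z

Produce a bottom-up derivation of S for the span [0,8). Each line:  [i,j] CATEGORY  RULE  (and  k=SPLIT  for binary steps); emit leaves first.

[0,8] S   >
  [0,5] S/NP   >
    [0,4] (S/NP)/(S/PP)   <
      [0,3] PP   <
        [0,1] "on" : NP
        [1,3] PP\NP   <
          [1,2] "river" : N/NP
          [2,3] "some" : (PP\NP)\(N/NP)
      [3,4] "park" : ((S/NP)/(S/PP))\PP
    [4,5] "city" : S/PP
  [5,8] NP   >
    [5,7] NP/N   <
      [5,6] "built" : NP
      [6,7] "dog" : (NP/N)\NP
    [7,8] "which" : N

[0,1] NP  lex  "on"
[1,2] N/NP  lex  "river"
[2,3] (PP\NP)\(N/NP)  lex  "some"
[1,3] PP\NP  <  k=2
[0,3] PP  <  k=1
[3,4] ((S/NP)/(S/PP))\PP  lex  "park"
[0,4] (S/NP)/(S/PP)  <  k=3
[4,5] S/PP  lex  "city"
[0,5] S/NP  >  k=4
[5,6] NP  lex  "built"
[6,7] (NP/N)\NP  lex  "dog"
[5,7] NP/N  <  k=6
[7,8] N  lex  "which"
[5,8] NP  >  k=7
[0,8] S  >  k=5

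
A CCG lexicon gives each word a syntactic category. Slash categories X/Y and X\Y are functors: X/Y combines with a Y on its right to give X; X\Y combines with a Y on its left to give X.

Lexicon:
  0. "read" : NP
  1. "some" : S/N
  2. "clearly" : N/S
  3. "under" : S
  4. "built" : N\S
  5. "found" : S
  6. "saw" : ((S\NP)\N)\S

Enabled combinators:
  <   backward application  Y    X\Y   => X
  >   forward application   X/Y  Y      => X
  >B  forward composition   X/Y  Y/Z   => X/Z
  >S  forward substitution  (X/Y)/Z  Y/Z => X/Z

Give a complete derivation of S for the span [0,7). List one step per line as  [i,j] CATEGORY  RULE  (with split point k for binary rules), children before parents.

[0,1] NP  lex  "read"
[1,2] S/N  lex  "some"
[2,3] N/S  lex  "clearly"
[3,4] S  lex  "under"
[2,4] N  >  k=3
[1,4] S  >  k=2
[4,5] N\S  lex  "built"
[1,5] N  <  k=4
[5,6] S  lex  "found"
[6,7] ((S\NP)\N)\S  lex  "saw"
[5,7] (S\NP)\N  <  k=6
[1,7] S\NP  <  k=5
[0,7] S  <  k=1

[0,7] S   <
  [0,1] "read" : NP
  [1,7] S\NP   <
    [1,5] N   <
      [1,4] S   >
        [1,2] "some" : S/N
        [2,4] N   >
          [2,3] "clearly" : N/S
          [3,4] "under" : S
      [4,5] "built" : N\S
    [5,7] (S\NP)\N   <
      [5,6] "found" : S
      [6,7] "saw" : ((S\NP)\N)\S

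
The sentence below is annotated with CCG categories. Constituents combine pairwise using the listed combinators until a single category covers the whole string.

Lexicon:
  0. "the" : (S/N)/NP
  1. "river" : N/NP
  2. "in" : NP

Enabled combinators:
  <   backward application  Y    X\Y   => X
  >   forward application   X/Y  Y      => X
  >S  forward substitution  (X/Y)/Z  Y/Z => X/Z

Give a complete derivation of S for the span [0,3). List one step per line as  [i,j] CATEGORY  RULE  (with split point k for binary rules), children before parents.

[0,3] S   >
  [0,2] S/NP   >S
    [0,1] "the" : (S/N)/NP
    [1,2] "river" : N/NP
  [2,3] "in" : NP

[0,1] (S/N)/NP  lex  "the"
[1,2] N/NP  lex  "river"
[0,2] S/NP  >S  k=1
[2,3] NP  lex  "in"
[0,3] S  >  k=2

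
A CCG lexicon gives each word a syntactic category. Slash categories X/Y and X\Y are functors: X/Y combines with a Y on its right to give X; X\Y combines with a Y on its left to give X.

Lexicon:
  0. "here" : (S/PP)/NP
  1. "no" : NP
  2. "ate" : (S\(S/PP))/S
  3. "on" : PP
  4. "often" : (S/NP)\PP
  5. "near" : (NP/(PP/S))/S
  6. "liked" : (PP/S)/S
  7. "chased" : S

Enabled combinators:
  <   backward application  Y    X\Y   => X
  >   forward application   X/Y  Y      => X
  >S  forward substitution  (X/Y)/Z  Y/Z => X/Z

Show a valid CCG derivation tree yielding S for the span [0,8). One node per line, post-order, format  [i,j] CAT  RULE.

[0,1] (S/PP)/NP  lex  "here"
[1,2] NP  lex  "no"
[0,2] S/PP  >  k=1
[2,3] (S\(S/PP))/S  lex  "ate"
[3,4] PP  lex  "on"
[4,5] (S/NP)\PP  lex  "often"
[3,5] S/NP  <  k=4
[5,6] (NP/(PP/S))/S  lex  "near"
[6,7] (PP/S)/S  lex  "liked"
[5,7] NP/S  >S  k=6
[7,8] S  lex  "chased"
[5,8] NP  >  k=7
[3,8] S  >  k=5
[2,8] S\(S/PP)  >  k=3
[0,8] S  <  k=2

[0,8] S   <
  [0,2] S/PP   >
    [0,1] "here" : (S/PP)/NP
    [1,2] "no" : NP
  [2,8] S\(S/PP)   >
    [2,3] "ate" : (S\(S/PP))/S
    [3,8] S   >
      [3,5] S/NP   <
        [3,4] "on" : PP
        [4,5] "often" : (S/NP)\PP
      [5,8] NP   >
        [5,7] NP/S   >S
          [5,6] "near" : (NP/(PP/S))/S
          [6,7] "liked" : (PP/S)/S
        [7,8] "chased" : S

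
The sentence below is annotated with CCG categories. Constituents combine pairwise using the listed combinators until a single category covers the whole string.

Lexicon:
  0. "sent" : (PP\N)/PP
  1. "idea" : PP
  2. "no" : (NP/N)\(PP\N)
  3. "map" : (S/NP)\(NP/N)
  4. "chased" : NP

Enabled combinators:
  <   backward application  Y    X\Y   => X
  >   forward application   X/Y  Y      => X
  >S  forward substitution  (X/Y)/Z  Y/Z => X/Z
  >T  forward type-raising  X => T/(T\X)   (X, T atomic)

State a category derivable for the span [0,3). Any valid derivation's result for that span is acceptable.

NP/N

[0,5] S   >
  [0,4] S/NP   <
    [0,3] NP/N   <
      [0,2] PP\N   >
        [0,1] "sent" : (PP\N)/PP
        [1,2] "idea" : PP
      [2,3] "no" : (NP/N)\(PP\N)
    [3,4] "map" : (S/NP)\(NP/N)
  [4,5] "chased" : NP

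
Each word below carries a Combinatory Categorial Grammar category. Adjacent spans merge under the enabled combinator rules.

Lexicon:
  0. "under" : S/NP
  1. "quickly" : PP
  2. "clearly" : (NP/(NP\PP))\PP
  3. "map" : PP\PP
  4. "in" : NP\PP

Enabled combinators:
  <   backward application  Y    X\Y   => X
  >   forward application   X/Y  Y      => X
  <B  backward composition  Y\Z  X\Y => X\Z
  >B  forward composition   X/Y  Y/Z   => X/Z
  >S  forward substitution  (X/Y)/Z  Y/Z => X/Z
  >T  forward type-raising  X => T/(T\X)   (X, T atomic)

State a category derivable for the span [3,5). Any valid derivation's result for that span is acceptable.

[0,5] S   >
  [0,1] "under" : S/NP
  [1,5] NP   >
    [1,3] NP/(NP\PP)   <
      [1,2] "quickly" : PP
      [2,3] "clearly" : (NP/(NP\PP))\PP
    [3,5] NP\PP   <B
      [3,4] "map" : PP\PP
      [4,5] "in" : NP\PP

NP\PP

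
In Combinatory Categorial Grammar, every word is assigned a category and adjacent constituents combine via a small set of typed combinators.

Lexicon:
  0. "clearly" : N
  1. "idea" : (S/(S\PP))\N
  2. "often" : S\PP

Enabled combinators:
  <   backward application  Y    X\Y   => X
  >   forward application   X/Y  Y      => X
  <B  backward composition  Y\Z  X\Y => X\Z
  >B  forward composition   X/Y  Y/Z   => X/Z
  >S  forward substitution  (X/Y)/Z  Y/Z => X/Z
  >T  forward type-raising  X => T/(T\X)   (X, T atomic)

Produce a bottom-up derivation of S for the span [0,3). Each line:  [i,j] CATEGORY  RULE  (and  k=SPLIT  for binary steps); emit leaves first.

[0,1] N  lex  "clearly"
[1,2] (S/(S\PP))\N  lex  "idea"
[0,2] S/(S\PP)  <  k=1
[2,3] S\PP  lex  "often"
[0,3] S  >  k=2

[0,3] S   >
  [0,2] S/(S\PP)   <
    [0,1] "clearly" : N
    [1,2] "idea" : (S/(S\PP))\N
  [2,3] "often" : S\PP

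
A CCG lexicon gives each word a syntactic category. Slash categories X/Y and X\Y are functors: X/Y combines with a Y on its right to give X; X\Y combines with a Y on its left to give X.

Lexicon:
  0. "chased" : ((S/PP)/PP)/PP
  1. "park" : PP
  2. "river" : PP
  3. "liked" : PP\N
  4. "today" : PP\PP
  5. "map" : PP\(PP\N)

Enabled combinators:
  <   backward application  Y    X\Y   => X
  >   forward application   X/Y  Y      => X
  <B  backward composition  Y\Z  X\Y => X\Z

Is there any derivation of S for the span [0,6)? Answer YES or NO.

YES

[0,6] S   >
  [0,3] S/PP   >
    [0,2] (S/PP)/PP   >
      [0,1] "chased" : ((S/PP)/PP)/PP
      [1,2] "park" : PP
    [2,3] "river" : PP
  [3,6] PP   <
    [3,5] PP\N   <B
      [3,4] "liked" : PP\N
      [4,5] "today" : PP\PP
    [5,6] "map" : PP\(PP\N)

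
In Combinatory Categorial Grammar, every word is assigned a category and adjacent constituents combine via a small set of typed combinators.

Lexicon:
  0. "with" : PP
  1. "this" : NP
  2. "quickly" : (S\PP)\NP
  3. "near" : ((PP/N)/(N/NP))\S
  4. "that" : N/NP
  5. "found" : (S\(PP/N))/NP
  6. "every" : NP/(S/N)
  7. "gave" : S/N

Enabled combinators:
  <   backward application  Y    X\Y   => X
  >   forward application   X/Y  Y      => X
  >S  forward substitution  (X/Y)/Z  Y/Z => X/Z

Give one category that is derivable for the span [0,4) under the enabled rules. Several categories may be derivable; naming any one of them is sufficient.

(PP/N)/(N/NP)

[0,8] S   <
  [0,5] PP/N   >
    [0,4] (PP/N)/(N/NP)   <
      [0,3] S   <
        [0,1] "with" : PP
        [1,3] S\PP   <
          [1,2] "this" : NP
          [2,3] "quickly" : (S\PP)\NP
      [3,4] "near" : ((PP/N)/(N/NP))\S
    [4,5] "that" : N/NP
  [5,8] S\(PP/N)   >
    [5,6] "found" : (S\(PP/N))/NP
    [6,8] NP   >
      [6,7] "every" : NP/(S/N)
      [7,8] "gave" : S/N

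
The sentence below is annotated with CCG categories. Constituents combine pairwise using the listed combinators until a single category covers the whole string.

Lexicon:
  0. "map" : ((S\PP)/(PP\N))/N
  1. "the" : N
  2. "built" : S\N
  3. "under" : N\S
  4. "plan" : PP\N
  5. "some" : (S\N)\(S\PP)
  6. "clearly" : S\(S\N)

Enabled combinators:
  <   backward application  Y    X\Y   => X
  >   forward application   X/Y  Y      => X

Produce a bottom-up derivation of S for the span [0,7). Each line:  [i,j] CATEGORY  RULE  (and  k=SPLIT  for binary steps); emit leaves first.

[0,1] ((S\PP)/(PP\N))/N  lex  "map"
[1,2] N  lex  "the"
[2,3] S\N  lex  "built"
[1,3] S  <  k=2
[3,4] N\S  lex  "under"
[1,4] N  <  k=3
[0,4] (S\PP)/(PP\N)  >  k=1
[4,5] PP\N  lex  "plan"
[0,5] S\PP  >  k=4
[5,6] (S\N)\(S\PP)  lex  "some"
[0,6] S\N  <  k=5
[6,7] S\(S\N)  lex  "clearly"
[0,7] S  <  k=6

[0,7] S   <
  [0,6] S\N   <
    [0,5] S\PP   >
      [0,4] (S\PP)/(PP\N)   >
        [0,1] "map" : ((S\PP)/(PP\N))/N
        [1,4] N   <
          [1,3] S   <
            [1,2] "the" : N
            [2,3] "built" : S\N
          [3,4] "under" : N\S
      [4,5] "plan" : PP\N
    [5,6] "some" : (S\N)\(S\PP)
  [6,7] "clearly" : S\(S\N)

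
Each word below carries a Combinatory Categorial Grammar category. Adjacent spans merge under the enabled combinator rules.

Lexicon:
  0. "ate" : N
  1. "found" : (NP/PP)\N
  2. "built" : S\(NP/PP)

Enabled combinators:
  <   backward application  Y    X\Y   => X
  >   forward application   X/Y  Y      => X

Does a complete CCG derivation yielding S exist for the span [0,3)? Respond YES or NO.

YES

[0,3] S   <
  [0,2] NP/PP   <
    [0,1] "ate" : N
    [1,2] "found" : (NP/PP)\N
  [2,3] "built" : S\(NP/PP)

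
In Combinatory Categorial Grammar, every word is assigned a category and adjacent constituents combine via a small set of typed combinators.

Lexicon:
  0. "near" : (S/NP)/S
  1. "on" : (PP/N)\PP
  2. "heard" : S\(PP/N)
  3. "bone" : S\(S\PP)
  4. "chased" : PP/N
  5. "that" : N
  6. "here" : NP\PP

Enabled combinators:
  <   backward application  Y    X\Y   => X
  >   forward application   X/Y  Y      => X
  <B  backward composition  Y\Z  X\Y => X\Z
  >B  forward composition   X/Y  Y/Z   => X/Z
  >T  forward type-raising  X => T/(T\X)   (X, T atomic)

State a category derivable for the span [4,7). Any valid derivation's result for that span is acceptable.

NP

[0,7] S   >
  [0,4] S/NP   >
    [0,1] "near" : (S/NP)/S
    [1,4] S   <
      [1,3] S\PP   <B
        [1,2] "on" : (PP/N)\PP
        [2,3] "heard" : S\(PP/N)
      [3,4] "bone" : S\(S\PP)
  [4,7] NP   <
    [4,6] PP   >
      [4,5] "chased" : PP/N
      [5,6] "that" : N
    [6,7] "here" : NP\PP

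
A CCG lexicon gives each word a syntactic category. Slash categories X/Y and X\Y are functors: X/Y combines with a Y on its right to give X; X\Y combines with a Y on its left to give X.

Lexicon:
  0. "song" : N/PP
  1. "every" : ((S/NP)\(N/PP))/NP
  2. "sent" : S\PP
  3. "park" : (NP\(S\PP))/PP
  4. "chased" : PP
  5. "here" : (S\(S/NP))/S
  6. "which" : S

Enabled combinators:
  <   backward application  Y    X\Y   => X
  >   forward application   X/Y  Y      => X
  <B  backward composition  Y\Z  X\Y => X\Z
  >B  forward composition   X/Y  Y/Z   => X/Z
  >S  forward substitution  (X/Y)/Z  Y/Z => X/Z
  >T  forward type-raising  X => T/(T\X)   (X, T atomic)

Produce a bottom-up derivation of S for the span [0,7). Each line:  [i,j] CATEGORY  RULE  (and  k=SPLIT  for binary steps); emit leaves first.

[0,7] S   <
  [0,5] S/NP   <
    [0,1] "song" : N/PP
    [1,5] (S/NP)\(N/PP)   >
      [1,2] "every" : ((S/NP)\(N/PP))/NP
      [2,5] NP   <
        [2,3] "sent" : S\PP
        [3,5] NP\(S\PP)   >
          [3,4] "park" : (NP\(S\PP))/PP
          [4,5] "chased" : PP
  [5,7] S\(S/NP)   >
    [5,6] "here" : (S\(S/NP))/S
    [6,7] "which" : S

[0,1] N/PP  lex  "song"
[1,2] ((S/NP)\(N/PP))/NP  lex  "every"
[2,3] S\PP  lex  "sent"
[3,4] (NP\(S\PP))/PP  lex  "park"
[4,5] PP  lex  "chased"
[3,5] NP\(S\PP)  >  k=4
[2,5] NP  <  k=3
[1,5] (S/NP)\(N/PP)  >  k=2
[0,5] S/NP  <  k=1
[5,6] (S\(S/NP))/S  lex  "here"
[6,7] S  lex  "which"
[5,7] S\(S/NP)  >  k=6
[0,7] S  <  k=5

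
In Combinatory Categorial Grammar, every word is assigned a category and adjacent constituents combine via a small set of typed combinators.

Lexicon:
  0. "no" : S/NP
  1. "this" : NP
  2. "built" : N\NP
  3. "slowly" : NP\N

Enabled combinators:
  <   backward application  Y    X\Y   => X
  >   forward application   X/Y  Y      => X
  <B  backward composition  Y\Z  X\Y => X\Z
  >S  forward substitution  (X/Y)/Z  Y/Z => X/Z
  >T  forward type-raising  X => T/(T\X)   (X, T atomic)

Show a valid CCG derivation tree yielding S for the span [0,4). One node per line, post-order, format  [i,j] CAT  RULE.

[0,1] S/NP  lex  "no"
[1,2] NP  lex  "this"
[2,3] N\NP  lex  "built"
[1,3] N  <  k=2
[3,4] NP\N  lex  "slowly"
[1,4] NP  <  k=3
[0,4] S  >  k=1

[0,4] S   >
  [0,1] "no" : S/NP
  [1,4] NP   <
    [1,3] N   <
      [1,2] "this" : NP
      [2,3] "built" : N\NP
    [3,4] "slowly" : NP\N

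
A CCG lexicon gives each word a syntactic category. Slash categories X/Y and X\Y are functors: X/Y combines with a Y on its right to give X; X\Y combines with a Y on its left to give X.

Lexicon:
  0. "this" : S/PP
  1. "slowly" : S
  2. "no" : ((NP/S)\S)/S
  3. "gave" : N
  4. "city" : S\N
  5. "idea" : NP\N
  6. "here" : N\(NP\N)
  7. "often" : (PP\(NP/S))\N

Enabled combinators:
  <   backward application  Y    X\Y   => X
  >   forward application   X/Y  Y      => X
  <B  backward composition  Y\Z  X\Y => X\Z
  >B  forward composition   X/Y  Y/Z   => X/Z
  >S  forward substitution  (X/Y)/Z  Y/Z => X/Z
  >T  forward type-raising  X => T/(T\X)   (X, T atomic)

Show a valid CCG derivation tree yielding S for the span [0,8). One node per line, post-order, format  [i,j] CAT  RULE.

[0,8] S   >
  [0,1] "this" : S/PP
  [1,8] PP   >
    [1,2] PP/(PP\S)   >T
      [1,2] "slowly" : S
    [2,8] PP\S   <B
      [2,5] (NP/S)\S   >
        [2,3] "no" : ((NP/S)\S)/S
        [3,5] S   <
          [3,4] "gave" : N
          [4,5] "city" : S\N
      [5,8] PP\(NP/S)   <
        [5,7] N   <
          [5,6] "idea" : NP\N
          [6,7] "here" : N\(NP\N)
        [7,8] "often" : (PP\(NP/S))\N

[0,1] S/PP  lex  "this"
[1,2] S  lex  "slowly"
[1,2] PP/(PP\S)  >T
[2,3] ((NP/S)\S)/S  lex  "no"
[3,4] N  lex  "gave"
[4,5] S\N  lex  "city"
[3,5] S  <  k=4
[2,5] (NP/S)\S  >  k=3
[5,6] NP\N  lex  "idea"
[6,7] N\(NP\N)  lex  "here"
[5,7] N  <  k=6
[7,8] (PP\(NP/S))\N  lex  "often"
[5,8] PP\(NP/S)  <  k=7
[2,8] PP\S  <B  k=5
[1,8] PP  >  k=2
[0,8] S  >  k=1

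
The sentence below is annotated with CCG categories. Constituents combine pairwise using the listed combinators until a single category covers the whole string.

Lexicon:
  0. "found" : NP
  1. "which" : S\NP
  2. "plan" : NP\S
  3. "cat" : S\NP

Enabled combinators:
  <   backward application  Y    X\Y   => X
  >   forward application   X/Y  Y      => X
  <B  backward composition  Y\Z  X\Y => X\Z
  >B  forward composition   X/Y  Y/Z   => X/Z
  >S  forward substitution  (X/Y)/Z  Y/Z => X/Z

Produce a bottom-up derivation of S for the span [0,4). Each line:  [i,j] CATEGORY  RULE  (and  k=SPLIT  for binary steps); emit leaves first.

[0,4] S   <
  [0,3] NP   <
    [0,2] S   <
      [0,1] "found" : NP
      [1,2] "which" : S\NP
    [2,3] "plan" : NP\S
  [3,4] "cat" : S\NP

[0,1] NP  lex  "found"
[1,2] S\NP  lex  "which"
[0,2] S  <  k=1
[2,3] NP\S  lex  "plan"
[0,3] NP  <  k=2
[3,4] S\NP  lex  "cat"
[0,4] S  <  k=3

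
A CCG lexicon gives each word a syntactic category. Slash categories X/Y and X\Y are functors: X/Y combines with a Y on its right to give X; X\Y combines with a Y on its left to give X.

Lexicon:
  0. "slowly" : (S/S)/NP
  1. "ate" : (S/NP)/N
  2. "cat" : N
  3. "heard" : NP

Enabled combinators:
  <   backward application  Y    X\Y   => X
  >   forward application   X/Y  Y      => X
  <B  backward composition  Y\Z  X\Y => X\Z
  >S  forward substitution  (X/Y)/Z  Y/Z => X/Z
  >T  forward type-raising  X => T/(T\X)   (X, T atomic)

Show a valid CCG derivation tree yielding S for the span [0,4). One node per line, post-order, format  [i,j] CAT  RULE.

[0,4] S   >
  [0,3] S/NP   >S
    [0,1] "slowly" : (S/S)/NP
    [1,3] S/NP   >
      [1,2] "ate" : (S/NP)/N
      [2,3] "cat" : N
  [3,4] "heard" : NP

[0,1] (S/S)/NP  lex  "slowly"
[1,2] (S/NP)/N  lex  "ate"
[2,3] N  lex  "cat"
[1,3] S/NP  >  k=2
[0,3] S/NP  >S  k=1
[3,4] NP  lex  "heard"
[0,4] S  >  k=3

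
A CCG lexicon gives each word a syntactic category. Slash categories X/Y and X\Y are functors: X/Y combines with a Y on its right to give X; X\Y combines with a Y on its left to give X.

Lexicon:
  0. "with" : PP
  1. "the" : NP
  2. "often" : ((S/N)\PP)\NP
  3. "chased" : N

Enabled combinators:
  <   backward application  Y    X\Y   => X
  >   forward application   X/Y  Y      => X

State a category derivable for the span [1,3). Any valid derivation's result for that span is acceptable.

(S/N)\PP

[0,4] S   >
  [0,3] S/N   <
    [0,1] "with" : PP
    [1,3] (S/N)\PP   <
      [1,2] "the" : NP
      [2,3] "often" : ((S/N)\PP)\NP
  [3,4] "chased" : N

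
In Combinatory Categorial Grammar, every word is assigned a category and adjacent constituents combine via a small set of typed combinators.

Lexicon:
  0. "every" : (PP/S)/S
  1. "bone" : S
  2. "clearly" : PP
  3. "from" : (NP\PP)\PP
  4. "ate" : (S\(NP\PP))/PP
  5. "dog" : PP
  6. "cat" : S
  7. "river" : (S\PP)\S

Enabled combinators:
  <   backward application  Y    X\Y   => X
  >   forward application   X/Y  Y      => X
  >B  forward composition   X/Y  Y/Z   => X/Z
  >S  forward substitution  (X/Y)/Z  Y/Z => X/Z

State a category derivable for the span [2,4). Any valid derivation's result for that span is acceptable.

[0,8] S   <
  [0,6] PP   >
    [0,2] PP/S   >
      [0,1] "every" : (PP/S)/S
      [1,2] "bone" : S
    [2,6] S   <
      [2,4] NP\PP   <
        [2,3] "clearly" : PP
        [3,4] "from" : (NP\PP)\PP
      [4,6] S\(NP\PP)   >
        [4,5] "ate" : (S\(NP\PP))/PP
        [5,6] "dog" : PP
  [6,8] S\PP   <
    [6,7] "cat" : S
    [7,8] "river" : (S\PP)\S

NP\PP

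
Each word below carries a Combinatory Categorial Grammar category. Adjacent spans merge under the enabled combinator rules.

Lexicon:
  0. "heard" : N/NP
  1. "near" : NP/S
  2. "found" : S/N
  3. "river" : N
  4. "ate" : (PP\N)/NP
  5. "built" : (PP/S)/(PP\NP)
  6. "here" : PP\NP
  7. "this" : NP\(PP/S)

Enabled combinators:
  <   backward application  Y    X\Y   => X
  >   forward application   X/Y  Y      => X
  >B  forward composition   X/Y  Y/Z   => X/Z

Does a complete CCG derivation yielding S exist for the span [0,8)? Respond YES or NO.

N/NP NP/S S/N N (PP\N)/NP (PP/S)/(PP\NP) PP\NP NP\(PP/S)
CKY chart[0,8] = {PP}; S ∉ chart

NO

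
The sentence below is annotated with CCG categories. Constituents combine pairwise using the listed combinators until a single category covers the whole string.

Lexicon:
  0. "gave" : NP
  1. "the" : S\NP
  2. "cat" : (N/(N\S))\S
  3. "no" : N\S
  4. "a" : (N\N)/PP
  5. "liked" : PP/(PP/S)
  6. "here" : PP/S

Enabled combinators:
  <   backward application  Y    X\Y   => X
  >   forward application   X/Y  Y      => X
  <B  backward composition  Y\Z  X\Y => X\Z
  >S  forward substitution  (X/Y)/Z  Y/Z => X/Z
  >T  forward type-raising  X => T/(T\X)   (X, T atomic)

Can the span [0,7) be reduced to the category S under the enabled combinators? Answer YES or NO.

NP S\NP (N/(N\S))\S N\S (N\N)/PP PP/(PP/S) PP/S
CKY chart[0,7] = {N, N/(N\N), NP/(NP\N), PP/(PP\N), S/(S\N)}; S ∉ chart

NO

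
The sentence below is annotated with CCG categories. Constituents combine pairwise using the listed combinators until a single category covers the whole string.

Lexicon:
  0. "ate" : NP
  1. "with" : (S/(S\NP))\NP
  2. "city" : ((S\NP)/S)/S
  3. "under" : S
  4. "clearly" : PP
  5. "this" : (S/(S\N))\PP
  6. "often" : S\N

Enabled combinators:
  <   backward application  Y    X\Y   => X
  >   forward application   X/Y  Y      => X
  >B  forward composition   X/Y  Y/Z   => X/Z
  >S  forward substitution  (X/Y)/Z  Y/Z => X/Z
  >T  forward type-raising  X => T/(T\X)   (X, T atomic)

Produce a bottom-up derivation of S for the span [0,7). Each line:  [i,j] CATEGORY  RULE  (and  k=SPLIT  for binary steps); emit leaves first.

[0,1] NP  lex  "ate"
[1,2] (S/(S\NP))\NP  lex  "with"
[0,2] S/(S\NP)  <  k=1
[2,3] ((S\NP)/S)/S  lex  "city"
[3,4] S  lex  "under"
[2,4] (S\NP)/S  >  k=3
[4,5] PP  lex  "clearly"
[5,6] (S/(S\N))\PP  lex  "this"
[4,6] S/(S\N)  <  k=5
[6,7] S\N  lex  "often"
[4,7] S  >  k=6
[2,7] S\NP  >  k=4
[0,7] S  >  k=2

[0,7] S   >
  [0,2] S/(S\NP)   <
    [0,1] "ate" : NP
    [1,2] "with" : (S/(S\NP))\NP
  [2,7] S\NP   >
    [2,4] (S\NP)/S   >
      [2,3] "city" : ((S\NP)/S)/S
      [3,4] "under" : S
    [4,7] S   >
      [4,6] S/(S\N)   <
        [4,5] "clearly" : PP
        [5,6] "this" : (S/(S\N))\PP
      [6,7] "often" : S\N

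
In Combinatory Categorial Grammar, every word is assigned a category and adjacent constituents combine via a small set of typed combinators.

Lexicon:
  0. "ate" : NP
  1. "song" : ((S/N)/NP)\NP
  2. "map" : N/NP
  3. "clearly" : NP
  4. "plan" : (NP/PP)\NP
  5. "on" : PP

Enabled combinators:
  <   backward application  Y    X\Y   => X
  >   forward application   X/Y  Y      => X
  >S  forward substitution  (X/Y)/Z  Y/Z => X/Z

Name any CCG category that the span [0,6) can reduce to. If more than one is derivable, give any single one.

[0,6] S   >
  [0,3] S/NP   >S
    [0,2] (S/N)/NP   <
      [0,1] "ate" : NP
      [1,2] "song" : ((S/N)/NP)\NP
    [2,3] "map" : N/NP
  [3,6] NP   >
    [3,5] NP/PP   <
      [3,4] "clearly" : NP
      [4,5] "plan" : (NP/PP)\NP
    [5,6] "on" : PP

S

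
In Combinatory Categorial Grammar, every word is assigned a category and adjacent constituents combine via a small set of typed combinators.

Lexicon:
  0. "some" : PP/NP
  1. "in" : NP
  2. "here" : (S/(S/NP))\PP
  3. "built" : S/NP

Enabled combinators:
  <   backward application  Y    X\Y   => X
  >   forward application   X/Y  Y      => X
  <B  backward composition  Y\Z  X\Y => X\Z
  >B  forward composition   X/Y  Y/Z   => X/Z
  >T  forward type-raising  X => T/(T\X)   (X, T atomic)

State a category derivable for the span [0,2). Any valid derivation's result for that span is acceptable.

PP

[0,4] S   >
  [0,3] S/(S/NP)   <
    [0,2] PP   >
      [0,1] "some" : PP/NP
      [1,2] "in" : NP
    [2,3] "here" : (S/(S/NP))\PP
  [3,4] "built" : S/NP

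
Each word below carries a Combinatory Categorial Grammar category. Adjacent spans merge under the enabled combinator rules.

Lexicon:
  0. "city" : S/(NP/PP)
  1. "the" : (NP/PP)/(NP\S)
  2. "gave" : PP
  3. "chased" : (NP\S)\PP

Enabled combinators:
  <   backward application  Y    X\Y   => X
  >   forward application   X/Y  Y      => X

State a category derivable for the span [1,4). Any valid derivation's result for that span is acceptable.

[0,4] S   >
  [0,1] "city" : S/(NP/PP)
  [1,4] NP/PP   >
    [1,2] "the" : (NP/PP)/(NP\S)
    [2,4] NP\S   <
      [2,3] "gave" : PP
      [3,4] "chased" : (NP\S)\PP

NP/PP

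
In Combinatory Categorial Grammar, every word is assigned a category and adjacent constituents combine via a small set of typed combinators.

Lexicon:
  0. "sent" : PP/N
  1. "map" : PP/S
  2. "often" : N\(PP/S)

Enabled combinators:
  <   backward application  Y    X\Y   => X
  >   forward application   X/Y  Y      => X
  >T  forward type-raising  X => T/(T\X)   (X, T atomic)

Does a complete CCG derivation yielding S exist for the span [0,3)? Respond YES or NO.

PP/N PP/S N\(PP/S)
CKY chart[0,3] = {N/(N\PP), NP/(NP\PP), PP, PP/(PP\PP), S/(S\PP)}; S ∉ chart

NO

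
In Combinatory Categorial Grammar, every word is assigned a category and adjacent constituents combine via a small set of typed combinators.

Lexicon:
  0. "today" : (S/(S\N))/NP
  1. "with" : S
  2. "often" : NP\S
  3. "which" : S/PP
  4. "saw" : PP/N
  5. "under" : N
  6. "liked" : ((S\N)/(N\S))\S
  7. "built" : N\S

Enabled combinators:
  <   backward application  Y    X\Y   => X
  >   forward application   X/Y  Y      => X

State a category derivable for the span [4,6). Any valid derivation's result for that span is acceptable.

[0,8] S   >
  [0,3] S/(S\N)   >
    [0,1] "today" : (S/(S\N))/NP
    [1,3] NP   <
      [1,2] "with" : S
      [2,3] "often" : NP\S
  [3,8] S\N   >
    [3,7] (S\N)/(N\S)   <
      [3,6] S   >
        [3,4] "which" : S/PP
        [4,6] PP   >
          [4,5] "saw" : PP/N
          [5,6] "under" : N
      [6,7] "liked" : ((S\N)/(N\S))\S
    [7,8] "built" : N\S

PP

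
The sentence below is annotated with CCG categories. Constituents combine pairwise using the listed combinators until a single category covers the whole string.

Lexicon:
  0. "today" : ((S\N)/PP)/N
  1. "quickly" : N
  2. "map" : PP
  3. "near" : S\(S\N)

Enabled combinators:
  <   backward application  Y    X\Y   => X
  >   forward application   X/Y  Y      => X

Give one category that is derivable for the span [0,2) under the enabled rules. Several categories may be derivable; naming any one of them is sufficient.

[0,4] S   <
  [0,3] S\N   >
    [0,2] (S\N)/PP   >
      [0,1] "today" : ((S\N)/PP)/N
      [1,2] "quickly" : N
    [2,3] "map" : PP
  [3,4] "near" : S\(S\N)

(S\N)/PP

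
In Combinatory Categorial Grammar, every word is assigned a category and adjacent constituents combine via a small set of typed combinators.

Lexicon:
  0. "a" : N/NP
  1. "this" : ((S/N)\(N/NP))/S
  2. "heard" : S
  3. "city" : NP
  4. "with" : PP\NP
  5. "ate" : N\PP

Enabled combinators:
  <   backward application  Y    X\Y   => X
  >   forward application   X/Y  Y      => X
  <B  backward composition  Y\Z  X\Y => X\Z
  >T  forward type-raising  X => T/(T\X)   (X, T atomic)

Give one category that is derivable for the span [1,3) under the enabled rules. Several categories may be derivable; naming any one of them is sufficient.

[0,6] S   >
  [0,3] S/N   <
    [0,1] "a" : N/NP
    [1,3] (S/N)\(N/NP)   >
      [1,2] "this" : ((S/N)\(N/NP))/S
      [2,3] "heard" : S
  [3,6] N   >
    [3,4] N/(N\NP)   >T
      [3,4] "city" : NP
    [4,6] N\NP   <B
      [4,5] "with" : PP\NP
      [5,6] "ate" : N\PP

(S/N)\(N/NP)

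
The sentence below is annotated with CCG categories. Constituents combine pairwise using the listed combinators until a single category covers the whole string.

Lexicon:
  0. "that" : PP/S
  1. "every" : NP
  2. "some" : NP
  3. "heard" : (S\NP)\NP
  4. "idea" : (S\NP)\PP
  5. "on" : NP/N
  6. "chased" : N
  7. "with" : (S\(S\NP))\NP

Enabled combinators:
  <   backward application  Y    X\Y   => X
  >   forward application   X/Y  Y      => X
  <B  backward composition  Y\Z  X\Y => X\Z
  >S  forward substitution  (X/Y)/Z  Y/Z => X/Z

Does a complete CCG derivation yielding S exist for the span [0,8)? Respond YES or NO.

YES

[0,8] S   <
  [0,4] PP   >
    [0,1] "that" : PP/S
    [1,4] S   <
      [1,2] "every" : NP
      [2,4] S\NP   <
        [2,3] "some" : NP
        [3,4] "heard" : (S\NP)\NP
  [4,8] S\PP   <B
    [4,5] "idea" : (S\NP)\PP
    [5,8] S\(S\NP)   <
      [5,7] NP   >
        [5,6] "on" : NP/N
        [6,7] "chased" : N
      [7,8] "with" : (S\(S\NP))\NP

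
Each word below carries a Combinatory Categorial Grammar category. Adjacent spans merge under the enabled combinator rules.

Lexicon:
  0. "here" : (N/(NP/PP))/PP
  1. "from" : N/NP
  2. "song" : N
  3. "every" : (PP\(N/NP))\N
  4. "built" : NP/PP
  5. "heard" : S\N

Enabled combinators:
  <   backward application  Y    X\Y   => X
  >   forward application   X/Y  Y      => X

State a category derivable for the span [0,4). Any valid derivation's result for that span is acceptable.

[0,6] S   <
  [0,5] N   >
    [0,4] N/(NP/PP)   >
      [0,1] "here" : (N/(NP/PP))/PP
      [1,4] PP   <
        [1,2] "from" : N/NP
        [2,4] PP\(N/NP)   <
          [2,3] "song" : N
          [3,4] "every" : (PP\(N/NP))\N
    [4,5] "built" : NP/PP
  [5,6] "heard" : S\N

N/(NP/PP)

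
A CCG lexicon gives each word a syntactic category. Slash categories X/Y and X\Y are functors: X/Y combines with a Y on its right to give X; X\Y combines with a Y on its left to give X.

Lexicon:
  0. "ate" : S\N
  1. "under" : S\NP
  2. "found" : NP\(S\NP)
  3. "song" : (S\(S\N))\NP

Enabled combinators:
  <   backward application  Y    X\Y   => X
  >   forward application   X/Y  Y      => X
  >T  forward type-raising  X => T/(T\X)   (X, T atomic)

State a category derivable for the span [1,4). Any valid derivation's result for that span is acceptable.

S\(S\N)

[0,4] S   <
  [0,1] "ate" : S\N
  [1,4] S\(S\N)   <
    [1,3] NP   <
      [1,2] "under" : S\NP
      [2,3] "found" : NP\(S\NP)
    [3,4] "song" : (S\(S\N))\NP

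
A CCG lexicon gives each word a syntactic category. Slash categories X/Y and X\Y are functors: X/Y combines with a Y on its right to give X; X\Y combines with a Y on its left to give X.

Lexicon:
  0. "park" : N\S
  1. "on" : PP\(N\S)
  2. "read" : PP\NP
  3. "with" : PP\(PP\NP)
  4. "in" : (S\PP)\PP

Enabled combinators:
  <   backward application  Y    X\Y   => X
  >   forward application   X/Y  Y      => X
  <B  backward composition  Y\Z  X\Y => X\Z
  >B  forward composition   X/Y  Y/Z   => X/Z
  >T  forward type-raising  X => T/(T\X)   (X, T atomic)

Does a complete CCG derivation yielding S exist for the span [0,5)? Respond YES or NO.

[0,5] S   <
  [0,2] PP   <
    [0,1] "park" : N\S
    [1,2] "on" : PP\(N\S)
  [2,5] S\PP   <
    [2,4] PP   <
      [2,3] "read" : PP\NP
      [3,4] "with" : PP\(PP\NP)
    [4,5] "in" : (S\PP)\PP

YES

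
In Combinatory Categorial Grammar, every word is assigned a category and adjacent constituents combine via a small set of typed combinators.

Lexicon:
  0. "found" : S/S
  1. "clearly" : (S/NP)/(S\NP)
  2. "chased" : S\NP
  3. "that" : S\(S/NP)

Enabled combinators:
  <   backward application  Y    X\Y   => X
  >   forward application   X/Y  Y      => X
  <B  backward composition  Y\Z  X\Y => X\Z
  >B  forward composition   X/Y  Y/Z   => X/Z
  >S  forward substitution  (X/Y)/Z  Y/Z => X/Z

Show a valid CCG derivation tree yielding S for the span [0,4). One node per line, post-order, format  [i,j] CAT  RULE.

[0,1] S/S  lex  "found"
[1,2] (S/NP)/(S\NP)  lex  "clearly"
[2,3] S\NP  lex  "chased"
[1,3] S/NP  >  k=2
[0,3] S/NP  >B  k=1
[3,4] S\(S/NP)  lex  "that"
[0,4] S  <  k=3

[0,4] S   <
  [0,3] S/NP   >B
    [0,1] "found" : S/S
    [1,3] S/NP   >
      [1,2] "clearly" : (S/NP)/(S\NP)
      [2,3] "chased" : S\NP
  [3,4] "that" : S\(S/NP)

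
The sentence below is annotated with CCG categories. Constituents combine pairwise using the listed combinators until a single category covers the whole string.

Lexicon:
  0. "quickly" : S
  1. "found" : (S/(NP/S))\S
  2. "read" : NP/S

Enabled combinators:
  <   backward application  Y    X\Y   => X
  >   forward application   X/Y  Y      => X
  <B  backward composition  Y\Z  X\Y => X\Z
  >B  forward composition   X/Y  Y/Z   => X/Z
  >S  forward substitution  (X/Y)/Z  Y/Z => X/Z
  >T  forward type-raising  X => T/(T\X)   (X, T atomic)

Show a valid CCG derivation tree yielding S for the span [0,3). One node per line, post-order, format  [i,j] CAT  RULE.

[0,1] S  lex  "quickly"
[1,2] (S/(NP/S))\S  lex  "found"
[0,2] S/(NP/S)  <  k=1
[2,3] NP/S  lex  "read"
[0,3] S  >  k=2

[0,3] S   >
  [0,2] S/(NP/S)   <
    [0,1] "quickly" : S
    [1,2] "found" : (S/(NP/S))\S
  [2,3] "read" : NP/S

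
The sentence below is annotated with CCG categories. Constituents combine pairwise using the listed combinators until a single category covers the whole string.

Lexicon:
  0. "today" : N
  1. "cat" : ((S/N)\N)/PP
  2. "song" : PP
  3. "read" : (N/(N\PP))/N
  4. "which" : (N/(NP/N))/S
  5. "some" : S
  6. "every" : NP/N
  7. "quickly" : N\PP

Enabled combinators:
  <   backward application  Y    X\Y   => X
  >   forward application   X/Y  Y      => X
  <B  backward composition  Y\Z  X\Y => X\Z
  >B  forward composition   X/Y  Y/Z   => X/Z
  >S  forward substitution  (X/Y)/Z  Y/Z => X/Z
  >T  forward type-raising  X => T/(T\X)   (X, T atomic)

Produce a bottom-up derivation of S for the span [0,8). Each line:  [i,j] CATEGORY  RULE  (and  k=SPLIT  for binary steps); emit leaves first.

[0,8] S   >
  [0,3] S/N   <
    [0,1] "today" : N
    [1,3] (S/N)\N   >
      [1,2] "cat" : ((S/N)\N)/PP
      [2,3] "song" : PP
  [3,8] N   >
    [3,7] N/(N\PP)   >
      [3,4] "read" : (N/(N\PP))/N
      [4,7] N   >
        [4,6] N/(NP/N)   >
          [4,5] "which" : (N/(NP/N))/S
          [5,6] "some" : S
        [6,7] "every" : NP/N
    [7,8] "quickly" : N\PP

[0,1] N  lex  "today"
[1,2] ((S/N)\N)/PP  lex  "cat"
[2,3] PP  lex  "song"
[1,3] (S/N)\N  >  k=2
[0,3] S/N  <  k=1
[3,4] (N/(N\PP))/N  lex  "read"
[4,5] (N/(NP/N))/S  lex  "which"
[5,6] S  lex  "some"
[4,6] N/(NP/N)  >  k=5
[6,7] NP/N  lex  "every"
[4,7] N  >  k=6
[3,7] N/(N\PP)  >  k=4
[7,8] N\PP  lex  "quickly"
[3,8] N  >  k=7
[0,8] S  >  k=3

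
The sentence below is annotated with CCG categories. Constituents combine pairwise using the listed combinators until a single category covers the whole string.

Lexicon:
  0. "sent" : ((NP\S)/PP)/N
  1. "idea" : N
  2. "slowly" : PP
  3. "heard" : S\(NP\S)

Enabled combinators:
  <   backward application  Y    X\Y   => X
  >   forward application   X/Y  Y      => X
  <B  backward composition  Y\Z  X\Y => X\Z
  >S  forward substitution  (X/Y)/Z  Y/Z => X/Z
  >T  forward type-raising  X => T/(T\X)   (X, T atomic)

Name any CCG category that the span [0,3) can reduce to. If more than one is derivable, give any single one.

NP\S

[0,4] S   <
  [0,3] NP\S   >
    [0,2] (NP\S)/PP   >
      [0,1] "sent" : ((NP\S)/PP)/N
      [1,2] "idea" : N
    [2,3] "slowly" : PP
  [3,4] "heard" : S\(NP\S)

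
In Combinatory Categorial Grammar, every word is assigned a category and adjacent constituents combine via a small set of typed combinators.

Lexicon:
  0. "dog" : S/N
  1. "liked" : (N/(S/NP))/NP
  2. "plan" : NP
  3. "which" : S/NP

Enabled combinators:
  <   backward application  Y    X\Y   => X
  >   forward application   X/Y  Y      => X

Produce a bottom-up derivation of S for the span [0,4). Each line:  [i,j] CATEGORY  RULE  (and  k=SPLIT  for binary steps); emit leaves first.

[0,4] S   >
  [0,1] "dog" : S/N
  [1,4] N   >
    [1,3] N/(S/NP)   >
      [1,2] "liked" : (N/(S/NP))/NP
      [2,3] "plan" : NP
    [3,4] "which" : S/NP

[0,1] S/N  lex  "dog"
[1,2] (N/(S/NP))/NP  lex  "liked"
[2,3] NP  lex  "plan"
[1,3] N/(S/NP)  >  k=2
[3,4] S/NP  lex  "which"
[1,4] N  >  k=3
[0,4] S  >  k=1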